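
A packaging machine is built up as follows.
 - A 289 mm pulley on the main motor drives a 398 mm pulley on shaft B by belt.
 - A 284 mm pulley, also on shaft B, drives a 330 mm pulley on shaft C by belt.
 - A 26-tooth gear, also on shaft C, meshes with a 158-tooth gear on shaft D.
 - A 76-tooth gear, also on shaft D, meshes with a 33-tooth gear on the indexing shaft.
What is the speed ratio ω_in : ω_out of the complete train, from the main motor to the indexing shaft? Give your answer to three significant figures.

Each stage contributes driven/driver: belt 398/289 = 1.3772, belt 330/284 = 1.162, gear mesh 158/26 = 6.0769, gear mesh 33/76 = 0.43421.
Overall: 1.3772 × 1.162 × 6.0769 × 0.43421 = 4.2225.

4.22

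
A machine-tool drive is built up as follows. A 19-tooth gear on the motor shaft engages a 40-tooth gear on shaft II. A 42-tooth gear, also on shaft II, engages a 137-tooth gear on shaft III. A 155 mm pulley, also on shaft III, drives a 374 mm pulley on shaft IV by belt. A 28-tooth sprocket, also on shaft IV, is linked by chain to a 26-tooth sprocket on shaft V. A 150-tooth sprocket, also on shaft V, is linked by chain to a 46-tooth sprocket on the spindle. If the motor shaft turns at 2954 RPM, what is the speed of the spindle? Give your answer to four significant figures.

626.1 RPM

gear mesh 40/19 = 2.1053 → 2954/2.1053 = 1403.2 RPM
gear mesh 137/42 = 3.2619 → 1403.2/3.2619 = 430.16 RPM
belt 374/155 = 2.4129 → 430.16/2.4129 = 178.28 RPM
chain 26/28 = 0.92857 → 178.28/0.92857 = 191.99 RPM
chain 46/150 = 0.30667 → 191.99/0.30667 = 626.05 RPM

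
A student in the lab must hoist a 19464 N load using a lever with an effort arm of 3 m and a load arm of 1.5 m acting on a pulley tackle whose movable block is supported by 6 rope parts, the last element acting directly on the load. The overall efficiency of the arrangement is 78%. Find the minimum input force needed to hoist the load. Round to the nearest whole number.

Lever MA = effort arm / load arm = 3/1.5 = 2.
Block-and-tackle MA = number of supporting rope parts = 6.
Combined ideal MA = 2 × 6 = 12.
Actual MA = 12 × 0.78 = 9.36.
Effort = load / actual MA = 19464 / 9.36 = 2079.5 N.

2079 N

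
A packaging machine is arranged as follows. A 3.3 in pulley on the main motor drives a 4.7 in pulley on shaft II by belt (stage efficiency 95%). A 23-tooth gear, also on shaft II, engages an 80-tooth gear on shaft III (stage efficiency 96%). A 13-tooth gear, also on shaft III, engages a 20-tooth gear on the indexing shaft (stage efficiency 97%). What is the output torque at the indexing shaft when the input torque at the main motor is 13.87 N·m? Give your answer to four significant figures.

93.51 N·m

belt 4.7/3.3 = 1.4242 → τ = 13.87·1.4242·0.95 = 18.767 N·m
gear mesh 80/23 = 3.4783 → τ = 18.767·3.4783·0.96 = 62.664 N·m
gear mesh 20/13 = 1.5385 → τ = 62.664·1.5385·0.97 = 93.514 N·m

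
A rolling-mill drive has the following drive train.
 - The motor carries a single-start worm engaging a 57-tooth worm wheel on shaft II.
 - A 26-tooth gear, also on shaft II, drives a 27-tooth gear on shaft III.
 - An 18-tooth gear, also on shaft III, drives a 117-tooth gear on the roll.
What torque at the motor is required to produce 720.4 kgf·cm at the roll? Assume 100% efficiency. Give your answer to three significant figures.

1.87 kgf·cm

Overall ratio R = 57 × 1.0385 × 6.5 = 384.75.
Input torque = output torque / R = 720.4 / 384.75 = 1.8724 kgf·cm.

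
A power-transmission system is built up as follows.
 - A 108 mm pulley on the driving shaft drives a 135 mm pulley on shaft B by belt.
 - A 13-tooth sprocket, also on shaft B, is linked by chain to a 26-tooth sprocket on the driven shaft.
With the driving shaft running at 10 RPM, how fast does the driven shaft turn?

4 RPM

Belt: ratio = 135/108 = 1.25, so shaft B turns at 10 / 1.25 = 8 RPM.
Chain: ratio = 26/13 = 2, so the driven shaft turns at 8 / 2 = 4 RPM.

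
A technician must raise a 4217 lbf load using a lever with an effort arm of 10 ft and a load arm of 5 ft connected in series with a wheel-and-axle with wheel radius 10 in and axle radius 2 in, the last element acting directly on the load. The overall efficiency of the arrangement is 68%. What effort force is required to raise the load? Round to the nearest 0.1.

620.1 lbf

Lever MA = effort arm / load arm = 10/5 = 2.
Wheel-and-axle MA = R/r = 10/2 = 5.
Combined ideal MA = 2 × 5 = 10.
Actual MA = 10 × 0.68 = 6.8.
Effort = load / actual MA = 4217 / 6.8 = 620.15 lbf.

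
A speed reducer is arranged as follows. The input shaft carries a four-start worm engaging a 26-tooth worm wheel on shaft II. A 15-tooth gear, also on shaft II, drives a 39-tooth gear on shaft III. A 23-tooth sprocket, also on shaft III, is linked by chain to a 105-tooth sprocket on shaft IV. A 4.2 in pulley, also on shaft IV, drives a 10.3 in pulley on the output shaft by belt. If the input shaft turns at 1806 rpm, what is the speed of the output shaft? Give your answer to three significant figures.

9.55 rpm

the input shaft → shaft II (worm, 26/4): 1806 ÷ 6.5 = 277.85 rpm
shaft II → shaft III (gear mesh, 39/15): 277.85 ÷ 2.6 = 106.86 rpm
shaft III → shaft IV (chain, 105/23): 106.86 ÷ 4.5652 = 23.408 rpm
shaft IV → the output shaft (belt, 10.3/4.2): 23.408 ÷ 2.4524 = 9.5451 rpm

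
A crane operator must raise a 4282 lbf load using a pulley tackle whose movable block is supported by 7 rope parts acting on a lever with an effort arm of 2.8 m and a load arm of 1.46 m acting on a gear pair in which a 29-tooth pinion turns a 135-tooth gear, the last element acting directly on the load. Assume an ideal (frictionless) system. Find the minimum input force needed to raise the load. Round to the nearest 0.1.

Block-and-tackle MA = number of supporting rope parts = 7.
Lever MA = effort arm / load arm = 2.8/1.46 = 1.9178.
Gear pair MA = 135/29 = 4.6552.
Combined ideal MA = 7 × 1.9178 × 4.6552 = 62.494.
Effort = load / MA = 4282 / 62.494 = 68.518 lbf.

68.5 lbf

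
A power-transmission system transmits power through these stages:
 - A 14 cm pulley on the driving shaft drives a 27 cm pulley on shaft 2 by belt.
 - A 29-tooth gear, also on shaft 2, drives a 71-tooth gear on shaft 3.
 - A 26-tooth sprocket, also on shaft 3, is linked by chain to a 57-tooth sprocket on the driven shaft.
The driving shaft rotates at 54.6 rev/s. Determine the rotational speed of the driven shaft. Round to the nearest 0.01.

5.27 rev/s

belt 27/14 = 1.9286 → 54.6/1.9286 = 28.311 rev/s
gear mesh 71/29 = 2.4483 → 28.311/2.4483 = 11.564 rev/s
chain 57/26 = 2.1923 → 11.564/2.1923 = 5.2747 rev/s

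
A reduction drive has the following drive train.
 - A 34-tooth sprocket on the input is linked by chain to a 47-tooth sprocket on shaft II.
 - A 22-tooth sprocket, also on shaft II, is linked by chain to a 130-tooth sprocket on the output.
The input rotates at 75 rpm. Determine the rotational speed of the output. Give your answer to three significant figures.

9.18 rpm

Chain: ratio = 47/34 = 1.3824, so shaft II turns at 75 / 1.3824 = 54.255 rpm.
Chain: ratio = 130/22 = 5.9091, so the output turns at 54.255 / 5.9091 = 9.1817 rpm.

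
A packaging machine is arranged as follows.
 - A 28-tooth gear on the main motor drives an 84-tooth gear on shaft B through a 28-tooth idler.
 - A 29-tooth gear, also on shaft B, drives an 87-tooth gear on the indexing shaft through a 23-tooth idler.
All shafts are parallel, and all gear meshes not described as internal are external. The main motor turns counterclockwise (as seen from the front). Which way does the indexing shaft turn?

the main motor → shaft B: driver → idler → driven is 2 external meshes, 2 reversals → CCW.
shaft B → the indexing shaft: driver → idler → driven is 2 external meshes, 2 reversals → CCW.
4 reversals in total — an even number — so the indexing shaft turns the same way as the main motor.

counterclockwise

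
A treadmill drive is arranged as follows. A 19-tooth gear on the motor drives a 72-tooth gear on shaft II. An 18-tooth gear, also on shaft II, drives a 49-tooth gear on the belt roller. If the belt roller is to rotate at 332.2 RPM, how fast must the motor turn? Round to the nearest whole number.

3427 RPM

Overall ratio R = 3.7895 × 2.7222 = 10.316.
Required input speed = output speed × R = 332.2 × 10.316 = 3426.9 RPM.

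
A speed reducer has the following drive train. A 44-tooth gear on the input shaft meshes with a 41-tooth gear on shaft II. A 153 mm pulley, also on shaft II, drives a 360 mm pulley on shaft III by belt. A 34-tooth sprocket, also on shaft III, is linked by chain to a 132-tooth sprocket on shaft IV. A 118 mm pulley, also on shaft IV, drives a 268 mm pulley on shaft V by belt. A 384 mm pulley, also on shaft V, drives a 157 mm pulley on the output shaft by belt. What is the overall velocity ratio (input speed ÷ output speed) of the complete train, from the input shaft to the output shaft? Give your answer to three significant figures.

Each stage contributes driven/driver: gear mesh 41/44 = 0.93182, belt 360/153 = 2.3529, chain 132/34 = 3.8824, belt 268/118 = 2.2712, belt 157/384 = 0.40885.
Overall: 0.93182 × 2.3529 × 3.8824 × 2.2712 × 0.40885 = 7.9042.

7.90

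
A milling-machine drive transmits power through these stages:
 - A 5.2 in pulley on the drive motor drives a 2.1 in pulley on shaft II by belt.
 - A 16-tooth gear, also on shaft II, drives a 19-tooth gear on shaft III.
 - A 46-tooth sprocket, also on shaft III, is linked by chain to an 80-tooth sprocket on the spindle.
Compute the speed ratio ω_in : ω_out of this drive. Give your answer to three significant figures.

0.834

Each stage contributes driven/driver: belt 2.1/5.2 = 0.40385, gear mesh 19/16 = 1.1875, chain 80/46 = 1.7391.
Overall: 0.40385 × 1.1875 × 1.7391 = 0.83403.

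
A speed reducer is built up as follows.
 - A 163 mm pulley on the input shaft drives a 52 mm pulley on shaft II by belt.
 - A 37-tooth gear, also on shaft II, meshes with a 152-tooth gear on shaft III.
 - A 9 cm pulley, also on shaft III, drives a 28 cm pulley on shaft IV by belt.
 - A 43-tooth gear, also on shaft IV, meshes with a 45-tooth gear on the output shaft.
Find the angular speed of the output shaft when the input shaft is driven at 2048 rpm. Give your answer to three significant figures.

480 rpm

belt 52/163 = 0.31902 → 2048/0.31902 = 6419.7 rpm
gear mesh 152/37 = 4.1081 → 6419.7/4.1081 = 1562.7 rpm
belt 28/9 = 3.1111 → 1562.7/3.1111 = 502.29 rpm
gear mesh 45/43 = 1.0465 → 502.29/1.0465 = 479.97 rpm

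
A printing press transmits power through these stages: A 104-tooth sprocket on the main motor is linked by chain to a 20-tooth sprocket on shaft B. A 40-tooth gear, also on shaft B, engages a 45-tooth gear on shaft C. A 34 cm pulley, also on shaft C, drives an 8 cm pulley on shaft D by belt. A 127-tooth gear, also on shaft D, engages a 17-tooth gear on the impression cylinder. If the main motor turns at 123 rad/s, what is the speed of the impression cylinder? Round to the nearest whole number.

18051 rad/s

Chain: ratio = 20/104 = 0.19231, so shaft B turns at 123 / 0.19231 = 639.6 rad/s.
Gear mesh: ratio = 45/40 = 1.125, so shaft C turns at 639.6 / 1.125 = 568.53 rad/s.
Belt: ratio = 8/34 = 0.23529, so shaft D turns at 568.53 / 0.23529 = 2416.3 rad/s.
Gear mesh: ratio = 17/127 = 0.13386, so the impression cylinder turns at 2416.3 / 0.13386 = 18051 rad/s.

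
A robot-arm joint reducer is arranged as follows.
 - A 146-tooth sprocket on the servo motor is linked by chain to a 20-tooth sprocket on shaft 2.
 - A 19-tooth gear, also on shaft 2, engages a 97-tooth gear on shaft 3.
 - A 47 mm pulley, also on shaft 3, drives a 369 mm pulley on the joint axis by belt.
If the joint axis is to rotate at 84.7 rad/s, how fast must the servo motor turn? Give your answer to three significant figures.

465 rad/s

Overall ratio R = 0.13699 × 5.1053 × 7.8511 = 5.4907.
Required input speed = output speed × R = 84.7 × 5.4907 = 465.06 rad/s.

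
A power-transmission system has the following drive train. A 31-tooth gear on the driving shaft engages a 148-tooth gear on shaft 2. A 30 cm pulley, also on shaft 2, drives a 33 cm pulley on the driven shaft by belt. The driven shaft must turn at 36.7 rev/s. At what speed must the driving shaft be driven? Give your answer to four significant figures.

192.7 rev/s

Overall ratio R = 4.7742 × 1.1 = 5.2516.
Required input speed = output speed × R = 36.7 × 5.2516 = 192.73 rev/s.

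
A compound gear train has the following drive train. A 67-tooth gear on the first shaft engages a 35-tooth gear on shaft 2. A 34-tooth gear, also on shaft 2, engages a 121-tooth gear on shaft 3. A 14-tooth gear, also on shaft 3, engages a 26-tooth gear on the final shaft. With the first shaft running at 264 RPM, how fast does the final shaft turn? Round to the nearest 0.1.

the first shaft → shaft 2 (gear mesh, 35/67): 264 ÷ 0.52239 = 505.37 RPM
shaft 2 → shaft 3 (gear mesh, 121/34): 505.37 ÷ 3.5588 = 142.01 RPM
shaft 3 → the final shaft (gear mesh, 26/14): 142.01 ÷ 1.8571 = 76.464 RPM

76.5 RPM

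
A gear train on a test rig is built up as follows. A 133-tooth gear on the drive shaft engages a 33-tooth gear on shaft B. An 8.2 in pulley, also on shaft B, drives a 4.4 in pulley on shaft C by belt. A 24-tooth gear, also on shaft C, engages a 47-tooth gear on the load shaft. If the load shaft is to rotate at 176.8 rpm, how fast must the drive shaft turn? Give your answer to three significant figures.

46.1 rpm

Overall ratio R = 0.24812 × 0.53659 × 1.9583 = 0.26073.
Required input speed = output speed × R = 176.8 × 0.26073 = 46.097 rpm.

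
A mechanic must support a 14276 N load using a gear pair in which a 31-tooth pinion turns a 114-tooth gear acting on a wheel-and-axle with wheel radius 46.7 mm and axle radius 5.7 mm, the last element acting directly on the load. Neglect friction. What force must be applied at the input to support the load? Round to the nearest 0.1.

473.8 N

Gear pair MA = 114/31 = 3.6774.
Wheel-and-axle MA = R/r = 46.7/5.7 = 8.193.
Combined ideal MA = 3.6774 × 8.193 = 30.129.
Effort = load / MA = 14276 / 30.129 = 473.83 N.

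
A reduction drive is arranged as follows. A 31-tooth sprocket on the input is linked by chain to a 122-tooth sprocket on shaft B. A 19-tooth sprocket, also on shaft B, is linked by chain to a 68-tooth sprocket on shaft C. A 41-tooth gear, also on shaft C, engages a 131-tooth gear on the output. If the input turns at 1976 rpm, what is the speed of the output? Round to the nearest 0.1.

the input → shaft B (chain, 122/31): 1976 ÷ 3.9355 = 502.1 rpm
shaft B → shaft C (chain, 68/19): 502.1 ÷ 3.5789 = 140.29 rpm
shaft C → the output (gear mesh, 131/41): 140.29 ÷ 3.1951 = 43.908 rpm

43.9 rpm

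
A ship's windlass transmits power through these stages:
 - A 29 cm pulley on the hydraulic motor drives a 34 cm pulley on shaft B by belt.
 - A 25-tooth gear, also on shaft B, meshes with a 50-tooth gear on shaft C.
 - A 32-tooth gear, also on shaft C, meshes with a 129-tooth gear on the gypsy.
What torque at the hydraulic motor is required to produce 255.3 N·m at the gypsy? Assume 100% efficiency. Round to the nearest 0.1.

Overall ratio R = 1.1724 × 2 × 4.0312 = 9.4526.
Input torque = output torque / R = 255.3 / 9.4526 = 27.008 N·m.

27.0 N·m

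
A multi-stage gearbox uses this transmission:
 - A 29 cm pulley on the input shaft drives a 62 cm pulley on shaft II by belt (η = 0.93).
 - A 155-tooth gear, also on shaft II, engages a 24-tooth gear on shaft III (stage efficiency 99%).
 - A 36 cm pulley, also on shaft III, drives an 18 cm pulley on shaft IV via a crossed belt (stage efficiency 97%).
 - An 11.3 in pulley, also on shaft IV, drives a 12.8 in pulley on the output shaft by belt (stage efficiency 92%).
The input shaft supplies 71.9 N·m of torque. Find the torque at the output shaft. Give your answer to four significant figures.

11.08 N·m

Belt: ratio = 62/29 = 2.1379; torque at shaft II = 71.9 × 2.1379 × 0.93 = 142.96 N·m.
Gear mesh: ratio = 24/155 = 0.15484; torque at shaft III = 142.96 × 0.15484 × 0.99 = 21.914 N·m.
Belt: ratio = 18/36 = 0.5; torque at shaft IV = 21.914 × 0.5 × 0.97 = 10.628 N·m.
Belt: ratio = 12.8/11.3 = 1.1327; torque at the output shaft = 10.628 × 1.1327 × 0.92 = 11.076 N·m.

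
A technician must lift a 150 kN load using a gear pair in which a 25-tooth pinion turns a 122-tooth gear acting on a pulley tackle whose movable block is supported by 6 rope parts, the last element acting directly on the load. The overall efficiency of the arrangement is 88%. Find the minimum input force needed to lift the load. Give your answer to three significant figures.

5.82 kN

Gear pair MA = 122/25 = 4.88.
Block-and-tackle MA = number of supporting rope parts = 6.
Combined ideal MA = 4.88 × 6 = 29.28.
Actual MA = 29.28 × 0.88 = 25.766.
Effort = load / actual MA = 150 / 25.766 = 5.8215 kN.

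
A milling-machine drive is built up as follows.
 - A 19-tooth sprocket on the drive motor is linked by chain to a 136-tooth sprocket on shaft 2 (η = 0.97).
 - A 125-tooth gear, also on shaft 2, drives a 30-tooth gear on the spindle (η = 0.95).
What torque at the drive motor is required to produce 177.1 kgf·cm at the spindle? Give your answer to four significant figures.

Overall ratio R = 7.1579 × 0.24 = 1.7179; overall efficiency η = 0.97 × 0.95 = 0.9215.
Input torque = output torque / (R × η) = 177.1 / (1.7179 × 0.9215) = 111.87 kgf·cm.

111.9 kgf·cm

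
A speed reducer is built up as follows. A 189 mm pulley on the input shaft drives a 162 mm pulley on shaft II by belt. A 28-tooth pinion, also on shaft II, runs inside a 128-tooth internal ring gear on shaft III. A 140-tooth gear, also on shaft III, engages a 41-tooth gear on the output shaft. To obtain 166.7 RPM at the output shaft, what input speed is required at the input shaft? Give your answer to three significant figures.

191 RPM

Overall ratio R = 0.85714 × 4.5714 × 0.29286 = 1.1475.
Required input speed = output speed × R = 166.7 × 1.1475 = 191.29 RPM.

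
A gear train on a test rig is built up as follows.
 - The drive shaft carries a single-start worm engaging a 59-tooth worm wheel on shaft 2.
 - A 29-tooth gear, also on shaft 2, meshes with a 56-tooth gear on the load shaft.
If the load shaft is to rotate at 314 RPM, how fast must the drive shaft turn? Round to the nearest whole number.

Overall ratio R = 59 × 1.931 = 113.93.
Required input speed = output speed × R = 314 × 113.93 = 35774 RPM.

35774 RPM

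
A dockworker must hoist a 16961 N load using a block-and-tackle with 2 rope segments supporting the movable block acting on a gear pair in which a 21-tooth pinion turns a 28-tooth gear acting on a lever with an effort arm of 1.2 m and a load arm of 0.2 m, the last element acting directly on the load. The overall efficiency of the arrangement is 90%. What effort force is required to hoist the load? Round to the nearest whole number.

1178 N

Block-and-tackle MA = number of supporting rope parts = 2.
Gear pair MA = 28/21 = 1.3333.
Lever MA = effort arm / load arm = 1.2/0.2 = 6.
Combined ideal MA = 2 × 1.3333 × 6 = 16.
Actual MA = 16 × 0.90 = 14.4.
Effort = load / actual MA = 16961 / 14.4 = 1177.8 N.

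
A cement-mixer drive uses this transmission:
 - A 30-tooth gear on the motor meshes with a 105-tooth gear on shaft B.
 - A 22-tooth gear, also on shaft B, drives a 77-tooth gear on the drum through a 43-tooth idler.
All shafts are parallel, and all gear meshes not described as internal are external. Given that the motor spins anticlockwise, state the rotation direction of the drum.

the motor → shaft B: external mesh, 1 reversal → CW.
shaft B → the drum: driver → idler → driven is 2 external meshes, 2 reversals → CW.
3 reversals in total — an odd number — so the drum turns opposite to the motor.

clockwise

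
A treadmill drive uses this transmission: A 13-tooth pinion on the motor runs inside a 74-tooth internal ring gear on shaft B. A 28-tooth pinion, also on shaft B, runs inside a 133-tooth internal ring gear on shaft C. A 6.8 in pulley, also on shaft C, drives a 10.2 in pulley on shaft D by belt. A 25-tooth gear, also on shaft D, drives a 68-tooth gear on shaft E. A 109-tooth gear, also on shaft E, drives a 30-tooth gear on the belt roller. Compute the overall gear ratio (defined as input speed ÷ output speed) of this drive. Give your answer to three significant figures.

Each stage contributes driven/driver: internal gear 74/13 = 5.6923, internal gear 133/28 = 4.75, belt 10.2/6.8 = 1.5, gear mesh 68/25 = 2.72, gear mesh 30/109 = 0.27523.
Overall: 5.6923 × 4.75 × 1.5 × 2.72 × 0.27523 = 30.362.

30.4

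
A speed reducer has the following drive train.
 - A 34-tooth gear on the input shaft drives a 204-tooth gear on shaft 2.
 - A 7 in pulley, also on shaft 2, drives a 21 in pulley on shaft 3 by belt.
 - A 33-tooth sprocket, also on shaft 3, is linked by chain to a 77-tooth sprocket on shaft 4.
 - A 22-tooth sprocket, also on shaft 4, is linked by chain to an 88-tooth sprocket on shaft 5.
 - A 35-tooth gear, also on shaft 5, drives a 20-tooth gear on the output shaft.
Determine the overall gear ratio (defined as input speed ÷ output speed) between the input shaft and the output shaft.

96

Each stage contributes driven/driver: gear mesh 204/34 = 6, belt 21/7 = 3, chain 77/33 = 2.3333, chain 88/22 = 4, gear mesh 20/35 = 0.57143.
Overall: 6 × 3 × 2.3333 × 4 × 0.57143 = 96.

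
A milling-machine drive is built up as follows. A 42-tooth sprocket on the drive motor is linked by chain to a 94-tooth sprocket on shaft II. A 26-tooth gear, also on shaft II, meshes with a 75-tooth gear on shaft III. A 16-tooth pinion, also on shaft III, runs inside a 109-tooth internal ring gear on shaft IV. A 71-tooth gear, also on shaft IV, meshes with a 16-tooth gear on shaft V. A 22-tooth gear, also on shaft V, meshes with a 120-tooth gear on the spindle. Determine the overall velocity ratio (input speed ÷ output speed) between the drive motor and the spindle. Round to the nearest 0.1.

Each stage contributes driven/driver: chain 94/42 = 2.2381, gear mesh 75/26 = 2.8846, internal gear 109/16 = 6.8125, gear mesh 16/71 = 0.22535, gear mesh 120/22 = 5.4545.
Overall: 2.2381 × 2.8846 × 6.8125 × 0.22535 × 5.4545 = 54.062.

54.1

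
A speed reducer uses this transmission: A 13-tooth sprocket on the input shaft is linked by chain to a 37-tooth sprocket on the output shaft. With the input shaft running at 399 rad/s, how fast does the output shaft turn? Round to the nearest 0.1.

Chain: ratio = 37/13 = 2.8462, so the output shaft turns at 399 / 2.8462 = 140.19 rad/s.

140.2 rad/s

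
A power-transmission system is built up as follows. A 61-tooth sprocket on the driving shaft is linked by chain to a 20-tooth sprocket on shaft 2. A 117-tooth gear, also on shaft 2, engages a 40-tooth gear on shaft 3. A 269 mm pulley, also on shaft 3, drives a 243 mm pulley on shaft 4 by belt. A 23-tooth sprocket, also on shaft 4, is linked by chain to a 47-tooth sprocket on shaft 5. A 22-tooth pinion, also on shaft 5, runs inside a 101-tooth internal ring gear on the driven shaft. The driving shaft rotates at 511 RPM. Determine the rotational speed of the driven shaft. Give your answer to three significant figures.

Chain: ratio = 20/61 = 0.32787, so shaft 2 turns at 511 / 0.32787 = 1558.6 RPM.
Gear mesh: ratio = 40/117 = 0.34188, so shaft 3 turns at 1558.6 / 0.34188 = 4558.8 RPM.
Belt: ratio = 243/269 = 0.90335, so shaft 4 turns at 4558.8 / 0.90335 = 5046.5 RPM.
Chain: ratio = 47/23 = 2.0435, so shaft 5 turns at 5046.5 / 2.0435 = 2469.6 RPM.
Internal gear: ratio = 101/22 = 4.5909, so the driven shaft turns at 2469.6 / 4.5909 = 537.93 RPM.

538 RPM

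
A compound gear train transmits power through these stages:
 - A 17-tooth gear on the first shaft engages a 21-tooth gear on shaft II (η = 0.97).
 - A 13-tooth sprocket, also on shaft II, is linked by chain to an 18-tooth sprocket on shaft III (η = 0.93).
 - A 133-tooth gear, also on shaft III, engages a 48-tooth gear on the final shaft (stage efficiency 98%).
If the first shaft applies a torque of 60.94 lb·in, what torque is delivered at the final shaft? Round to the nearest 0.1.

gear mesh 21/17 = 1.2353 → τ = 60.94·1.2353·0.97 = 73.02 lb·in
chain 18/13 = 1.3846 → τ = 73.02·1.3846·0.93 = 94.028 lb·in
gear mesh 48/133 = 0.3609 → τ = 94.028·0.3609·0.98 = 33.256 lb·in

33.3 lb·in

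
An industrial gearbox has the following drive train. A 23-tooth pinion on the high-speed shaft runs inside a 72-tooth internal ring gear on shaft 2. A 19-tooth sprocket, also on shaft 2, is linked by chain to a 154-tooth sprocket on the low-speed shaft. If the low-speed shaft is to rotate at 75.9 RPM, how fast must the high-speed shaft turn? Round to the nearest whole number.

Overall ratio R = 3.1304 × 8.1053 = 25.373.
Required input speed = output speed × R = 75.9 × 25.373 = 1925.8 RPM.

1926 RPM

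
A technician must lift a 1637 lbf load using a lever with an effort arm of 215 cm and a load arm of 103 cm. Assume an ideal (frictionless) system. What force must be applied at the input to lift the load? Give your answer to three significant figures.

Lever MA = effort arm / load arm = 215/103 = 2.0874.
Effort = load / MA = 1637 / 2.0874 = 784.24 lbf.

784 lbf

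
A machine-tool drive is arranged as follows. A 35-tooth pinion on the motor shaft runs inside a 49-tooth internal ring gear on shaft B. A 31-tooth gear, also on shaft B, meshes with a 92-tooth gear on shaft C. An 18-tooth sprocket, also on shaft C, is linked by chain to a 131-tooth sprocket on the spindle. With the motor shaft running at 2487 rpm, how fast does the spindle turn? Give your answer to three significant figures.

the motor shaft → shaft B (internal gear, 49/35): 2487 ÷ 1.4 = 1776.4 rpm
shaft B → shaft C (gear mesh, 92/31): 1776.4 ÷ 2.9677 = 598.58 rpm
shaft C → the spindle (chain, 131/18): 598.58 ÷ 7.2778 = 82.248 rpm

82.2 rpm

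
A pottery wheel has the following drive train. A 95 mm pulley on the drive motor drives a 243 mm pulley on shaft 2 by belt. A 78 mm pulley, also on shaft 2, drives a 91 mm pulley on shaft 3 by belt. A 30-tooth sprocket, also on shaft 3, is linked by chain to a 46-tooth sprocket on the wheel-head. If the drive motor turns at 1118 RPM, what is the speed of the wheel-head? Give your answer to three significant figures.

244 RPM

belt 243/95 = 2.5579 → 1118/2.5579 = 437.08 RPM
belt 91/78 = 1.1667 → 437.08/1.1667 = 374.64 RPM
chain 46/30 = 1.5333 → 374.64/1.5333 = 244.33 RPM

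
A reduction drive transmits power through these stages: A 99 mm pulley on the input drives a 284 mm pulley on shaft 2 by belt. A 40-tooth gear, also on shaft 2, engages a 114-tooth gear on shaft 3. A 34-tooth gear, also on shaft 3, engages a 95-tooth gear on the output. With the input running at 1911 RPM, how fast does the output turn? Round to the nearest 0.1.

Belt: ratio = 284/99 = 2.8687, so shaft 2 turns at 1911 / 2.8687 = 666.16 RPM.
Gear mesh: ratio = 114/40 = 2.85, so shaft 3 turns at 666.16 / 2.85 = 233.74 RPM.
Gear mesh: ratio = 95/34 = 2.7941, so the output turns at 233.74 / 2.7941 = 83.654 RPM.

83.7 RPM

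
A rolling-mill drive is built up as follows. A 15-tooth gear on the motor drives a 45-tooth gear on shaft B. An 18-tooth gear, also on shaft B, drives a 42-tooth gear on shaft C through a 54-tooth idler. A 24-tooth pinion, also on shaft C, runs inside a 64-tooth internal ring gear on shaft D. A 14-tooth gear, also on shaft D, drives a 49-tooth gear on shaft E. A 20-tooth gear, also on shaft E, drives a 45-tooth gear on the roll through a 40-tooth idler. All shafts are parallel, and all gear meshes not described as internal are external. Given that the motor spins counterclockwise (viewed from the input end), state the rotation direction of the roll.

counterclockwise

the motor → shaft B: external mesh, 1 reversal → CW.
shaft B → shaft C: driver → idler → driven is 2 external meshes, 2 reversals → CW.
shaft C → shaft D: internal mesh, same direction → CW.
shaft D → shaft E: external mesh, 1 reversal → CCW.
shaft E → the roll: driver → idler → driven is 2 external meshes, 2 reversals → CCW.
6 reversals in total — an even number — so the roll turns the same way as the motor.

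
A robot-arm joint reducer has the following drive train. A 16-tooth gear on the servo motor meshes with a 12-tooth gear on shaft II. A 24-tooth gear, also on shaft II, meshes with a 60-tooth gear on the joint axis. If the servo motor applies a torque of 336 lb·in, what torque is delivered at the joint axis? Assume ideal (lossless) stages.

gear mesh 12/16 = 0.75 → τ = 336·0.75 = 252 lb·in
gear mesh 60/24 = 2.5 → τ = 252·2.5 = 630 lb·in

630 lb·in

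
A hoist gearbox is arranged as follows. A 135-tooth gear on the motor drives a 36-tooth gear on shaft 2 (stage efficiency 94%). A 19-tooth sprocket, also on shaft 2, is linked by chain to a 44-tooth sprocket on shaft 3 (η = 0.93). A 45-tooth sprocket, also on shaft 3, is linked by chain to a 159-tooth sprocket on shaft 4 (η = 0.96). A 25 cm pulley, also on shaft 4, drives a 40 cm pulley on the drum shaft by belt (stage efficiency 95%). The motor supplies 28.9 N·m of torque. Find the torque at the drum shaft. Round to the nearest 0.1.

80.4 N·m

Gear mesh: ratio = 36/135 = 0.26667; torque at shaft 2 = 28.9 × 0.26667 × 0.94 = 7.2443 N·m.
Chain: ratio = 44/19 = 2.3158; torque at shaft 3 = 7.2443 × 2.3158 × 0.93 = 15.602 N·m.
Chain: ratio = 159/45 = 3.5333; torque at shaft 4 = 15.602 × 3.5333 × 0.96 = 52.922 N·m.
Belt: ratio = 40/25 = 1.6; torque at the drum shaft = 52.922 × 1.6 × 0.95 = 80.441 N·m.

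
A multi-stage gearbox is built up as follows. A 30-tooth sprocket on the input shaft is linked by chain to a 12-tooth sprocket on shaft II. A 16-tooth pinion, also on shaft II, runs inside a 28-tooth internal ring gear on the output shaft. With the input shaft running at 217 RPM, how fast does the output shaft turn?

310 RPM

the input shaft → shaft II (chain, 12/30): 217 ÷ 0.4 = 542.5 RPM
shaft II → the output shaft (internal gear, 28/16): 542.5 ÷ 1.75 = 310 RPM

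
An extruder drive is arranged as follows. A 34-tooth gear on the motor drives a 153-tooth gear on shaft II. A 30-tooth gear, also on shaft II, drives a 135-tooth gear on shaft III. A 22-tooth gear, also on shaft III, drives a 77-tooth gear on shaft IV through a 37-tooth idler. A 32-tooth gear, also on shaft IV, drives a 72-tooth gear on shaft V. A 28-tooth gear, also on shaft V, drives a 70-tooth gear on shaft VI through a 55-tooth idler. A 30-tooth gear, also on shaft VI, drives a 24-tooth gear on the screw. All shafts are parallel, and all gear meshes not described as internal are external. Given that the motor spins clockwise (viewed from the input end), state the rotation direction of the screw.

the motor → shaft II: external mesh, 1 reversal → CCW.
shaft II → shaft III: external mesh, 1 reversal → CW.
shaft III → shaft IV: driver → idler → driven is 2 external meshes, 2 reversals → CW.
shaft IV → shaft V: external mesh, 1 reversal → CCW.
shaft V → shaft VI: driver → idler → driven is 2 external meshes, 2 reversals → CCW.
shaft VI → the screw: external mesh, 1 reversal → CW.
8 reversals in total — an even number — so the screw turns the same way as the motor.

clockwise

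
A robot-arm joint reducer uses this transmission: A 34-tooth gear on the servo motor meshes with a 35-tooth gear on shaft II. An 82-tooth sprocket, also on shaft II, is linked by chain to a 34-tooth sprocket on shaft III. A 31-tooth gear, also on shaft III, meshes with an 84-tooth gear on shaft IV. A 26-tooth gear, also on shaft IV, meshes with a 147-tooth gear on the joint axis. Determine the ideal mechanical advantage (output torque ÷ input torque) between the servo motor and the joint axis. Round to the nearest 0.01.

Each stage contributes driven/driver: gear mesh 35/34 = 1.0294, chain 34/82 = 0.41463, gear mesh 84/31 = 2.7097, gear mesh 147/26 = 5.6538.
Overall: 1.0294 × 0.41463 × 2.7097 × 5.6538 = 6.5391.

6.54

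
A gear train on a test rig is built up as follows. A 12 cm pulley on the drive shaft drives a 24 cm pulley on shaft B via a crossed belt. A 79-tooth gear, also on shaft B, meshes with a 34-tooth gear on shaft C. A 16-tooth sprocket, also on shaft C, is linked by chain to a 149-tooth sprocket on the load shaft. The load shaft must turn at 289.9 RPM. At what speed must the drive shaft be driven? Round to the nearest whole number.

2324 RPM

Overall ratio R = 2 × 0.43038 × 9.3125 = 8.0158.
Required input speed = output speed × R = 289.9 × 8.0158 = 2323.8 RPM.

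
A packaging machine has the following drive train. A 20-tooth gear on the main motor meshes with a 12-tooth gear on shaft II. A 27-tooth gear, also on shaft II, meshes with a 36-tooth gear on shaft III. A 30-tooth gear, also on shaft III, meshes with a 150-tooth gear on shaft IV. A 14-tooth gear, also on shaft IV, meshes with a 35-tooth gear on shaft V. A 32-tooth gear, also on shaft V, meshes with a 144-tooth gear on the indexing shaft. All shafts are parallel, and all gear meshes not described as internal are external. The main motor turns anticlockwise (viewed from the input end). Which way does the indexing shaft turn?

clockwise

the main motor → shaft II: external mesh, 1 reversal → CW.
shaft II → shaft III: external mesh, 1 reversal → CCW.
shaft III → shaft IV: external mesh, 1 reversal → CW.
shaft IV → shaft V: external mesh, 1 reversal → CCW.
shaft V → the indexing shaft: external mesh, 1 reversal → CW.
5 reversals in total — an odd number — so the indexing shaft turns opposite to the main motor.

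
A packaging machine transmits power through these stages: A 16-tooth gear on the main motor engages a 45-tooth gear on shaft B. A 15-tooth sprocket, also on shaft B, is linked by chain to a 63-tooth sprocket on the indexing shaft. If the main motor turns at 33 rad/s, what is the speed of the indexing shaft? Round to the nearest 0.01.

2.79 rad/s

gear mesh 45/16 = 2.8125 → 33/2.8125 = 11.733 rad/s
chain 63/15 = 4.2 → 11.733/4.2 = 2.7937 rad/s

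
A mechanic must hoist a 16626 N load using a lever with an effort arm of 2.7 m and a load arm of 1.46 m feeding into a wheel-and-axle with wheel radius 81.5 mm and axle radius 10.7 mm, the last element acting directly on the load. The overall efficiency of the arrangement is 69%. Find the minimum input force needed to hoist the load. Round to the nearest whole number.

Lever MA = effort arm / load arm = 2.7/1.46 = 1.8493.
Wheel-and-axle MA = R/r = 81.5/10.7 = 7.6168.
Combined ideal MA = 1.8493 × 7.6168 = 14.086.
Actual MA = 14.086 × 0.69 = 9.7193.
Effort = load / actual MA = 16626 / 9.7193 = 1710.6 N.

1711 N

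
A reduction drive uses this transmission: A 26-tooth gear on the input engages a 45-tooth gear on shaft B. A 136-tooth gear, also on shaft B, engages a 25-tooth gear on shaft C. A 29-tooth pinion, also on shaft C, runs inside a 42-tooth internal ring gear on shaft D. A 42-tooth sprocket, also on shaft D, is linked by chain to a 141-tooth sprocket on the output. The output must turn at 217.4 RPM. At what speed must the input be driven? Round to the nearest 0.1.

Overall ratio R = 1.7308 × 0.18382 × 1.4483 × 3.3571 = 1.5469.
Required input speed = output speed × R = 217.4 × 1.5469 = 336.3 RPM.

336.3 RPM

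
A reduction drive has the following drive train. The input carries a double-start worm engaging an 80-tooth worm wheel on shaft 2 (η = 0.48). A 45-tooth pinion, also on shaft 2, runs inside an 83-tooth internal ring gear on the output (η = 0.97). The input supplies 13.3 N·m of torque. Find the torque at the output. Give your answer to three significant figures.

457 N·m

After the worm (80/2): 13.3 × 40 × 0.48 = 255.36 N·m
After the internal gear (83/45): 255.36 × 1.8444 × 0.97 = 456.87 N·m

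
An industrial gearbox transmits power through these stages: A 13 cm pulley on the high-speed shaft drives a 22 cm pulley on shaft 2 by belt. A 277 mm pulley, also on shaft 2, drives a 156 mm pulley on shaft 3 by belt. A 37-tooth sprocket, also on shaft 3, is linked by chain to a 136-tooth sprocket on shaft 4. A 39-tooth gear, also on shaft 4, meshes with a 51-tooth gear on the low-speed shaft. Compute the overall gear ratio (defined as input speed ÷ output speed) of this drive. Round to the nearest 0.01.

4.58

Each stage contributes driven/driver: belt 22/13 = 1.6923, belt 156/277 = 0.56318, chain 136/37 = 3.6757, gear mesh 51/39 = 1.3077.
Overall: 1.6923 × 0.56318 × 3.6757 × 1.3077 = 4.5811.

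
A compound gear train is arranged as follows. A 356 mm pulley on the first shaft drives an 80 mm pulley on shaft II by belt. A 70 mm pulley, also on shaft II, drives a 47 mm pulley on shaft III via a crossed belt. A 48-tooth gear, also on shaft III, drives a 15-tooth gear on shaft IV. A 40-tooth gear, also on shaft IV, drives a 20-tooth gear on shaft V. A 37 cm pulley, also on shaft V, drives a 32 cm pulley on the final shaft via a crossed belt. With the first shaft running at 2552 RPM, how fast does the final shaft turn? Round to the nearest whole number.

125162 RPM

the first shaft → shaft II (belt, 80/356): 2552 ÷ 0.22472 = 11356 RPM
shaft II → shaft III (belt, 47/70): 11356 ÷ 0.67143 = 16914 RPM
shaft III → shaft IV (gear mesh, 15/48): 16914 ÷ 0.3125 = 54124 RPM
shaft IV → shaft V (gear mesh, 20/40): 54124 ÷ 0.5 = 1.0825e+05 RPM
shaft V → the final shaft (belt, 32/37): 1.0825e+05 ÷ 0.86486 = 1.2516e+05 RPM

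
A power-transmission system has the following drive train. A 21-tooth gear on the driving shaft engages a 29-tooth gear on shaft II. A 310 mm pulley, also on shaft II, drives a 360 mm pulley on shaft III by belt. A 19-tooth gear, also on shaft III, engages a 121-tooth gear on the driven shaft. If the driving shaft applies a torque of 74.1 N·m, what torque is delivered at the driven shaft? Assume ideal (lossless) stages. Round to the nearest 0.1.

756.8 N·m

gear mesh 29/21 = 1.381 → τ = 74.1·1.381 = 102.33 N·m
belt 360/310 = 1.1613 → τ = 102.33·1.1613 = 118.83 N·m
gear mesh 121/19 = 6.3684 → τ = 118.83·6.3684 = 756.78 N·m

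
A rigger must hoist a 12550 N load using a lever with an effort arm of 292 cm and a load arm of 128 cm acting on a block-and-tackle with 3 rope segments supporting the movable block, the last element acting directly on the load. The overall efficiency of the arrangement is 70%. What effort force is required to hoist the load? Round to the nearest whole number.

Lever MA = effort arm / load arm = 292/128 = 2.2812.
Block-and-tackle MA = number of supporting rope parts = 3.
Combined ideal MA = 2.2812 × 3 = 6.8438.
Actual MA = 6.8438 × 0.70 = 4.7906.
Effort = load / actual MA = 12550 / 4.7906 = 2619.7 N.

2620 N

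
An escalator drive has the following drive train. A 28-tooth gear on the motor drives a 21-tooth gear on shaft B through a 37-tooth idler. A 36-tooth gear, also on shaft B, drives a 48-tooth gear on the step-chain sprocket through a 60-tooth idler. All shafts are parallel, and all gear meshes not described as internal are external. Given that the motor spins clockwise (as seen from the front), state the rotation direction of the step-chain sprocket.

clockwise

the motor → shaft B: driver → idler → driven is 2 external meshes, 2 reversals → CW.
shaft B → the step-chain sprocket: driver → idler → driven is 2 external meshes, 2 reversals → CW.
4 reversals in total — an even number — so the step-chain sprocket turns the same way as the motor.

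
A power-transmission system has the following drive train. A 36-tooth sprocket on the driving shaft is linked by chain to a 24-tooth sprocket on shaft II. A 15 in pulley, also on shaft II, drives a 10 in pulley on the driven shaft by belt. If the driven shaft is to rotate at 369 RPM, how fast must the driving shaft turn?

164 RPM

Overall ratio R = 0.66667 × 0.66667 = 0.44444.
Required input speed = output speed × R = 369 × 0.44444 = 164 RPM.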